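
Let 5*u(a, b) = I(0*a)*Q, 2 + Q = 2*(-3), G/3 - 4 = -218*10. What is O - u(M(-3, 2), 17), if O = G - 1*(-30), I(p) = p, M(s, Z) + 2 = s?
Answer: -6498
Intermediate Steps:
M(s, Z) = -2 + s
G = -6528 (G = 12 + 3*(-218*10) = 12 + 3*(-2180) = 12 - 6540 = -6528)
Q = -8 (Q = -2 + 2*(-3) = -2 - 6 = -8)
u(a, b) = 0 (u(a, b) = ((0*a)*(-8))/5 = (0*(-8))/5 = (⅕)*0 = 0)
O = -6498 (O = -6528 - 1*(-30) = -6528 + 30 = -6498)
O - u(M(-3, 2), 17) = -6498 - 1*0 = -6498 + 0 = -6498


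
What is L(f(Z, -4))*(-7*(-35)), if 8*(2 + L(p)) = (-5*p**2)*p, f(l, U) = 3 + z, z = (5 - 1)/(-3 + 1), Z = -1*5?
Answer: -5145/8 ≈ -643.13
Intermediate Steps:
Z = -5
z = -2 (z = 4/(-2) = 4*(-1/2) = -2)
f(l, U) = 1 (f(l, U) = 3 - 2 = 1)
L(p) = -2 - 5*p**3/8 (L(p) = -2 + ((-5*p**2)*p)/8 = -2 + (-5*p**3)/8 = -2 - 5*p**3/8)
L(f(Z, -4))*(-7*(-35)) = (-2 - 5/8*1**3)*(-7*(-35)) = (-2 - 5/8*1)*245 = (-2 - 5/8)*245 = -21/8*245 = -5145/8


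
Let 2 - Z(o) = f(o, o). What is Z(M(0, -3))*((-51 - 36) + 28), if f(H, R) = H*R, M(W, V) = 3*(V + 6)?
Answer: 4661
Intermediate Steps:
M(W, V) = 18 + 3*V (M(W, V) = 3*(6 + V) = 18 + 3*V)
Z(o) = 2 - o² (Z(o) = 2 - o*o = 2 - o²)
Z(M(0, -3))*((-51 - 36) + 28) = (2 - (18 + 3*(-3))²)*((-51 - 36) + 28) = (2 - (18 - 9)²)*(-87 + 28) = (2 - 1*9²)*(-59) = (2 - 1*81)*(-59) = (2 - 81)*(-59) = -79*(-59) = 4661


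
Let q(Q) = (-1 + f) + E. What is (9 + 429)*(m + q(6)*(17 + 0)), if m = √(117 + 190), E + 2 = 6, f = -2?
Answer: 7446 + 438*√307 ≈ 15120.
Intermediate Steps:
E = 4 (E = -2 + 6 = 4)
q(Q) = 1 (q(Q) = (-1 - 2) + 4 = -3 + 4 = 1)
m = √307 ≈ 17.521
(9 + 429)*(m + q(6)*(17 + 0)) = (9 + 429)*(√307 + 1*(17 + 0)) = 438*(√307 + 1*17) = 438*(√307 + 17) = 438*(17 + √307) = 7446 + 438*√307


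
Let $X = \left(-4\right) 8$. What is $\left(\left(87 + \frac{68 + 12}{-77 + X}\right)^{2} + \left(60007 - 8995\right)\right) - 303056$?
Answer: $- \frac{2906118355}{11881} \approx -2.446 \cdot 10^{5}$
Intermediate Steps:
$X = -32$
$\left(\left(87 + \frac{68 + 12}{-77 + X}\right)^{2} + \left(60007 - 8995\right)\right) - 303056 = \left(\left(87 + \frac{68 + 12}{-77 - 32}\right)^{2} + \left(60007 - 8995\right)\right) - 303056 = \left(\left(87 + \frac{80}{-109}\right)^{2} + 51012\right) - 303056 = \left(\left(87 + 80 \left(- \frac{1}{109}\right)\right)^{2} + 51012\right) - 303056 = \left(\left(87 - \frac{80}{109}\right)^{2} + 51012\right) - 303056 = \left(\left(\frac{9403}{109}\right)^{2} + 51012\right) - 303056 = \left(\frac{88416409}{11881} + 51012\right) - 303056 = \frac{694489981}{11881} - 303056 = - \frac{2906118355}{11881}$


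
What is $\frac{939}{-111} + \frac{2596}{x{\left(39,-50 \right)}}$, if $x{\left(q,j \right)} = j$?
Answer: $- \frac{55851}{925} \approx -60.379$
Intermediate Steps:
$\frac{939}{-111} + \frac{2596}{x{\left(39,-50 \right)}} = \frac{939}{-111} + \frac{2596}{-50} = 939 \left(- \frac{1}{111}\right) + 2596 \left(- \frac{1}{50}\right) = - \frac{313}{37} - \frac{1298}{25} = - \frac{55851}{925}$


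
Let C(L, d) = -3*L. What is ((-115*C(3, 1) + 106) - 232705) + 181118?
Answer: -50446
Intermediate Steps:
((-115*C(3, 1) + 106) - 232705) + 181118 = ((-(-345)*3 + 106) - 232705) + 181118 = ((-115*(-9) + 106) - 232705) + 181118 = ((1035 + 106) - 232705) + 181118 = (1141 - 232705) + 181118 = -231564 + 181118 = -50446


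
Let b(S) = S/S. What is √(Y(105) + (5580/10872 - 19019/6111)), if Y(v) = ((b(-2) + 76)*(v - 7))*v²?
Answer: √642532721438301214/87882 ≈ 9121.1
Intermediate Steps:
b(S) = 1
Y(v) = v²*(-539 + 77*v) (Y(v) = ((1 + 76)*(v - 7))*v² = (77*(-7 + v))*v² = (-539 + 77*v)*v² = v²*(-539 + 77*v))
√(Y(105) + (5580/10872 - 19019/6111)) = √(77*105²*(-7 + 105) + (5580/10872 - 19019/6111)) = √(77*11025*98 + (5580*(1/10872) - 19019*1/6111)) = √(83194650 + (155/302 - 2717/873)) = √(83194650 - 685219/263646) = √(21933936008681/263646) = √642532721438301214/87882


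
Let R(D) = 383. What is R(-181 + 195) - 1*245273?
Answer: -244890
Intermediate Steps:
R(-181 + 195) - 1*245273 = 383 - 1*245273 = 383 - 245273 = -244890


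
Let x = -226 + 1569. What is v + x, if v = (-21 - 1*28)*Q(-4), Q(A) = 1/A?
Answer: 5421/4 ≈ 1355.3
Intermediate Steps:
x = 1343
v = 49/4 (v = (-21 - 1*28)/(-4) = (-21 - 28)*(-¼) = -49*(-¼) = 49/4 ≈ 12.250)
v + x = 49/4 + 1343 = 5421/4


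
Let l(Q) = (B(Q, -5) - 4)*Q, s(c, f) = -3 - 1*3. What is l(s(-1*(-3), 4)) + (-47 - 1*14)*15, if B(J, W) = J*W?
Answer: -1071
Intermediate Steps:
s(c, f) = -6 (s(c, f) = -3 - 3 = -6)
l(Q) = Q*(-4 - 5*Q) (l(Q) = (Q*(-5) - 4)*Q = (-5*Q - 4)*Q = (-4 - 5*Q)*Q = Q*(-4 - 5*Q))
l(s(-1*(-3), 4)) + (-47 - 1*14)*15 = -6*(-4 - 5*(-6)) + (-47 - 1*14)*15 = -6*(-4 + 30) + (-47 - 14)*15 = -6*26 - 61*15 = -156 - 915 = -1071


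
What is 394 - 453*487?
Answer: -220217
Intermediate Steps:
394 - 453*487 = 394 - 220611 = -220217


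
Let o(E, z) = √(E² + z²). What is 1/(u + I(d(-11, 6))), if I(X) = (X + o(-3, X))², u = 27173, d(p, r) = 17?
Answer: 3470/96284139 - 17*√298/385136556 ≈ 3.5277e-5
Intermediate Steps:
I(X) = (X + √(9 + X²))² (I(X) = (X + √((-3)² + X²))² = (X + √(9 + X²))²)
1/(u + I(d(-11, 6))) = 1/(27173 + (17 + √(9 + 17²))²) = 1/(27173 + (17 + √(9 + 289))²) = 1/(27173 + (17 + √298)²)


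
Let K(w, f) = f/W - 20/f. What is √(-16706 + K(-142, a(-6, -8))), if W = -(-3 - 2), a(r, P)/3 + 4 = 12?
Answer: 11*I*√124230/30 ≈ 129.24*I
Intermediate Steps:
a(r, P) = 24 (a(r, P) = -12 + 3*12 = -12 + 36 = 24)
W = 5 (W = -1*(-5) = 5)
K(w, f) = -20/f + f/5 (K(w, f) = f/5 - 20/f = -20/f + f/5)
√(-16706 + K(-142, a(-6, -8))) = √(-16706 + (-20/24 + (⅕)*24)) = √(-16706 + (-20*1/24 + 24/5)) = √(-16706 + (-⅚ + 24/5)) = √(-16706 + 119/30) = √(-501061/30) = 11*I*√124230/30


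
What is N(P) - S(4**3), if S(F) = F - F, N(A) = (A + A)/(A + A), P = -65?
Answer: 1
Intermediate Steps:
N(A) = 1 (N(A) = (2*A)/((2*A)) = (2*A)*(1/(2*A)) = 1)
S(F) = 0
N(P) - S(4**3) = 1 - 1*0 = 1 + 0 = 1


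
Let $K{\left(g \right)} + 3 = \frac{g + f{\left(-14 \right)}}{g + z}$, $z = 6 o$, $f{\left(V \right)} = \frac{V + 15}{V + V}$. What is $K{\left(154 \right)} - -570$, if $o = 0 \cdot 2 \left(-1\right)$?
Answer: $\frac{2449215}{4312} \approx 568.0$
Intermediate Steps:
$o = 0$ ($o = 0 \left(-1\right) = 0$)
$f{\left(V \right)} = \frac{15 + V}{2 V}$
$z = 0$ ($z = 6 \cdot 0 = 0$)
$K{\left(g \right)} = -3 + \frac{- \frac{1}{28} + g}{g}$ ($K{\left(g \right)} = -3 + \frac{g + \frac{15 - 14}{2 \left(-14\right)}}{g + 0} = -3 + \frac{g + \frac{1}{2} \left(- \frac{1}{14}\right) 1}{g} = -3 + \frac{g - \frac{1}{28}}{g} = -3 + \frac{- \frac{1}{28} + g}{g}$)
$K{\left(154 \right)} - -570 = \left(-2 - \frac{1}{28 \cdot 154}\right) - -570 = \left(-2 - \frac{1}{4312}\right) + 570 = - \frac{8625}{4312} + 570 = \frac{2449215}{4312}$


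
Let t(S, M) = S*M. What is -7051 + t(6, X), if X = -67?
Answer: -7453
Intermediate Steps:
t(S, M) = M*S
-7051 + t(6, X) = -7051 - 67*6 = -7051 - 402 = -7453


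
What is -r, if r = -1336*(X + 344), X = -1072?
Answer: -972608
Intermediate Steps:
r = 972608 (r = -1336*(-1072 + 344) = -1336*(-728) = 972608)
-r = -1*972608 = -972608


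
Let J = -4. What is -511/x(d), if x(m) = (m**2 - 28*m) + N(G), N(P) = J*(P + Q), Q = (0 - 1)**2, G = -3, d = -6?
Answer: -511/212 ≈ -2.4104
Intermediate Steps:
Q = 1 (Q = (-1)**2 = 1)
N(P) = -4 - 4*P (N(P) = -4*(P + 1) = -4*(1 + P) = -4 - 4*P)
x(m) = 8 + m**2 - 28*m (x(m) = (m**2 - 28*m) + (-4 - 4*(-3)) = (m**2 - 28*m) + (-4 + 12) = (m**2 - 28*m) + 8 = 8 + m**2 - 28*m)
-511/x(d) = -511/(8 + (-6)**2 - 28*(-6)) = -511/(8 + 36 + 168) = -511/212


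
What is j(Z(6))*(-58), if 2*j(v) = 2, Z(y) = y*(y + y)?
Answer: -58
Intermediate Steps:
Z(y) = 2*y² (Z(y) = y*(2*y) = 2*y²)
j(v) = 1 (j(v) = (½)*2 = 1)
j(Z(6))*(-58) = 1*(-58) = -58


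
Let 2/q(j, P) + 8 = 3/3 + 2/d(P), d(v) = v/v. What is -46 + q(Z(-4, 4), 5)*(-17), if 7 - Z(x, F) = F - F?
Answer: -196/5 ≈ -39.200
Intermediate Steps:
Z(x, F) = 7 (Z(x, F) = 7 - (F - F) = 7 - 1*0 = 7 + 0 = 7)
d(v) = 1
q(j, P) = -2/5 (q(j, P) = 2/(-8 + (3/3 + 2/1)) = 2/(-8 + (3*(1/3) + 2*1)) = 2/(-8 + (1 + 2)) = 2/(-8 + 3) = 2/(-5) = 2*(-1/5) = -2/5)
-46 + q(Z(-4, 4), 5)*(-17) = -46 - 2/5*(-17) = -46 + 34/5 = -196/5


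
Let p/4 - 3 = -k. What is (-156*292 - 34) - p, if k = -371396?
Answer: -1531182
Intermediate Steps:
p = 1485596 (p = 12 + 4*(-1*(-371396)) = 12 + 4*371396 = 12 + 1485584 = 1485596)
(-156*292 - 34) - p = (-156*292 - 34) - 1*1485596 = (-45552 - 34) - 1485596 = -45586 - 1485596 = -1531182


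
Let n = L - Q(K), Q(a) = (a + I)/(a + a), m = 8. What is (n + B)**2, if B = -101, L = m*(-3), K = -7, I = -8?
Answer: 3115225/196 ≈ 15894.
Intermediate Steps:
L = -24 (L = 8*(-3) = -24)
Q(a) = (-8 + a)/(2*a) (Q(a) = (a - 8)/(a + a) = (-8 + a)/((2*a)) = (-8 + a)*(1/(2*a)) = (-8 + a)/(2*a))
n = -351/14 (n = -24 - (-8 - 7)/(2*(-7)) = -24 - (-1)*(-15)/(2*7) = -24 - 1*15/14 = -24 - 15/14 = -351/14 ≈ -25.071)
(n + B)**2 = (-351/14 - 101)**2 = (-1765/14)**2 = 3115225/196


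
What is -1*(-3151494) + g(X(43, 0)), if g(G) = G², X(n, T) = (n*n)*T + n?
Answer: 3153343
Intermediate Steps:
X(n, T) = n + T*n² (X(n, T) = n²*T + n = T*n² + n = n + T*n²)
-1*(-3151494) + g(X(43, 0)) = -1*(-3151494) + (43*(1 + 0*43))² = 3151494 + (43*(1 + 0))² = 3151494 + (43*1)² = 3151494 + 43² = 3151494 + 1849 = 3153343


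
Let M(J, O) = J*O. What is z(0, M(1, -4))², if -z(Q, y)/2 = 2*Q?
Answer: 0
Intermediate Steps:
z(Q, y) = -4*Q
z(0, M(1, -4))² = (-4*0)² = 0² = 0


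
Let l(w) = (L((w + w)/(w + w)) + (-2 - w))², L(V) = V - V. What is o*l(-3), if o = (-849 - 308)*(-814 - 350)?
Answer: 1346748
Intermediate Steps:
o = 1346748 (o = -1157*(-1164) = 1346748)
L(V) = 0
l(w) = (-2 - w)² (l(w) = (0 + (-2 - w))² = (-2 - w)²)
o*l(-3) = 1346748*(2 - 3)² = 1346748*(-1)² = 1346748*1 = 1346748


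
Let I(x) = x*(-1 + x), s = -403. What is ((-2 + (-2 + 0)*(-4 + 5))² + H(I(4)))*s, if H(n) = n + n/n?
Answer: -11687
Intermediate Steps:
H(n) = 1 + n (H(n) = n + 1 = 1 + n)
((-2 + (-2 + 0)*(-4 + 5))² + H(I(4)))*s = ((-2 + (-2 + 0)*(-4 + 5))² + (1 + 4*(-1 + 4)))*(-403) = ((-2 - 2*1)² + (1 + 4*3))*(-403) = ((-2 - 2)² + (1 + 12))*(-403) = ((-4)² + 13)*(-403) = (16 + 13)*(-403) = 29*(-403) = -11687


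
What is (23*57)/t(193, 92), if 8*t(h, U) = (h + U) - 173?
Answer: 1311/14 ≈ 93.643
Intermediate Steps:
t(h, U) = -173/8 + U/8 + h/8 (t(h, U) = ((h + U) - 173)/8 = ((U + h) - 173)/8 = (-173 + U + h)/8 = -173/8 + U/8 + h/8)
(23*57)/t(193, 92) = (23*57)/(-173/8 + (1/8)*92 + (1/8)*193) = 1311/(-173/8 + 23/2 + 193/8) = 1311/14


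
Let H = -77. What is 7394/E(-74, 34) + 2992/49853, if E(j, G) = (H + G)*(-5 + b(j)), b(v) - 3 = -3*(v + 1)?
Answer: -340694730/465178343 ≈ -0.73240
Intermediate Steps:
b(v) = -3*v (b(v) = 3 - 3*(v + 1) = 3 - 3*(1 + v) = 3 + (-3 - 3*v) = -3*v)
E(j, G) = (-77 + G)*(-5 - 3*j)
7394/E(-74, 34) + 2992/49853 = 7394/(385 - 5*34 + 231*(-74) - 3*34*(-74)) + 2992/49853 = 7394/(385 - 170 - 17094 + 7548) + 2992*(1/49853) = 7394/(-9331) + 2992/49853 = 7394*(-1/9331) + 2992/49853 = -7394/9331 + 2992/49853 = -340694730/465178343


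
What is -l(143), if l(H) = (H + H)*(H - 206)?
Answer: 18018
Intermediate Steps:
l(H) = 2*H*(-206 + H) (l(H) = (2*H)*(-206 + H) = 2*H*(-206 + H))
-l(143) = -2*143*(-206 + 143) = -2*143*(-63) = -1*(-18018) = 18018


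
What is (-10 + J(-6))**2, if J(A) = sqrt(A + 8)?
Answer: (10 - sqrt(2))**2 ≈ 73.716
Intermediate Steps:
J(A) = sqrt(8 + A)
(-10 + J(-6))**2 = (-10 + sqrt(8 - 6))**2 = (-10 + sqrt(2))**2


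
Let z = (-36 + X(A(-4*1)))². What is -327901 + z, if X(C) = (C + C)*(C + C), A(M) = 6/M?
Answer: -327172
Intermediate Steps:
X(C) = 4*C² (X(C) = (2*C)*(2*C) = 4*C²)
z = 729 (z = (-36 + 4*(6/((-4*1)))²)² = (-36 + 4*(6/(-4))²)² = (-36 + 4*(6*(-¼))²)² = (-36 + 4*(-3/2)²)² = (-36 + 4*(9/4))² = (-36 + 9)² = (-27)² = 729)
-327901 + z = -327901 + 729 = -327172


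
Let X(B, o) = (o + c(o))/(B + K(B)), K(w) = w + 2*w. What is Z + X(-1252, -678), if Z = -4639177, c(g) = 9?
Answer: -23232997747/5008 ≈ -4.6392e+6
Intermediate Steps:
K(w) = 3*w
X(B, o) = (9 + o)/(4*B) (X(B, o) = (o + 9)/(B + 3*B) = (9 + o)/((4*B)) = (9 + o)*(1/(4*B)) = (9 + o)/(4*B))
Z + X(-1252, -678) = -4639177 + (¼)*(9 - 678)/(-1252) = -4639177 + (¼)*(-1/1252)*(-669) = -4639177 + 669/5008 = -23232997747/5008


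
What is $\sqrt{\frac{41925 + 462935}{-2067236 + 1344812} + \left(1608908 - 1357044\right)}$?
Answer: $\frac{\sqrt{8215409948581614}}{180606} \approx 501.86$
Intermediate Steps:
$\sqrt{\frac{41925 + 462935}{-2067236 + 1344812} + \left(1608908 - 1357044\right)} = \sqrt{\frac{504860}{-722424} + 251864} = \sqrt{504860 \left(- \frac{1}{722424}\right) + 251864} = \sqrt{- \frac{126215}{180606} + 251864} = \sqrt{\frac{45488023369}{180606}} = \frac{\sqrt{8215409948581614}}{180606}$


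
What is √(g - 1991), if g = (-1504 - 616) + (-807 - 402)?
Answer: 2*I*√1330 ≈ 72.938*I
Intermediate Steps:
g = -3329 (g = -2120 - 1209 = -3329)
√(g - 1991) = √(-3329 - 1991) = √(-5320) = 2*I*√1330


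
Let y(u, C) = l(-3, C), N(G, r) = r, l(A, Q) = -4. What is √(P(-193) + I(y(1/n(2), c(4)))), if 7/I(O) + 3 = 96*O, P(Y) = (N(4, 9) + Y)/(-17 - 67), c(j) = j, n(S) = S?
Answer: √1771385/903 ≈ 1.4739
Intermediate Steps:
y(u, C) = -4
P(Y) = -3/28 - Y/84 (P(Y) = (9 + Y)/(-17 - 67) = (9 + Y)/(-84) = (9 + Y)*(-1/84) = -3/28 - Y/84)
I(O) = 7/(-3 + 96*O)
√(P(-193) + I(y(1/n(2), c(4)))) = √((-3/28 - 1/84*(-193)) + 7/(3*(-1 + 32*(-4)))) = √((-3/28 + 193/84) + 7/(3*(-1 - 128))) = √(46/21 + (7/3)/(-129)) = √(46/21 + (7/3)*(-1/129)) = √(46/21 - 7/387) = √(5885/2709) = √1771385/903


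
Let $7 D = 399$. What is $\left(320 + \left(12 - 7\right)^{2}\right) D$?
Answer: $19665$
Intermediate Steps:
$D = 57$ ($D = \frac{1}{7} \cdot 399 = 57$)
$\left(320 + \left(12 - 7\right)^{2}\right) D = \left(320 + \left(12 - 7\right)^{2}\right) 57 = \left(320 + 5^{2}\right) 57 = \left(320 + 25\right) 57 = 345 \cdot 57 = 19665$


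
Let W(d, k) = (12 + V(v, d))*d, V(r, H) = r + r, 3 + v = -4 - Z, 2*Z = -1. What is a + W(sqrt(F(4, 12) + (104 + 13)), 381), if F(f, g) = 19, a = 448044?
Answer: 448044 - 2*sqrt(34) ≈ 4.4803e+5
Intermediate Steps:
Z = -1/2 (Z = (1/2)*(-1) = -1/2 ≈ -0.50000)
v = -13/2 (v = -3 + (-4 - 1*(-1/2)) = -3 + (-4 + 1/2) = -3 - 7/2 = -13/2 ≈ -6.5000)
V(r, H) = 2*r
W(d, k) = -d (W(d, k) = (12 + 2*(-13/2))*d = (12 - 13)*d = -d)
a + W(sqrt(F(4, 12) + (104 + 13)), 381) = 448044 - sqrt(19 + (104 + 13)) = 448044 - sqrt(19 + 117) = 448044 - sqrt(136) = 448044 - 2*sqrt(34)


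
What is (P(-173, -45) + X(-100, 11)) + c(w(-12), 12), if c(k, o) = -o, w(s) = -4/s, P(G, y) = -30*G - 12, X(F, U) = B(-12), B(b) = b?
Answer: 5154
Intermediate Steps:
X(F, U) = -12
P(G, y) = -12 - 30*G
(P(-173, -45) + X(-100, 11)) + c(w(-12), 12) = ((-12 - 30*(-173)) - 12) - 1*12 = ((-12 + 5190) - 12) - 12 = (5178 - 12) - 12 = 5166 - 12 = 5154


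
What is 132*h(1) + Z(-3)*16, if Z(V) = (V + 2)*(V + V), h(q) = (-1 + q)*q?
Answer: 96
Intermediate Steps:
h(q) = q*(-1 + q)
Z(V) = 2*V*(2 + V) (Z(V) = (2 + V)*(2*V) = 2*V*(2 + V))
132*h(1) + Z(-3)*16 = 132*(1*(-1 + 1)) + (2*(-3)*(2 - 3))*16 = 132*(1*0) + (2*(-3)*(-1))*16 = 132*0 + 6*16 = 0 + 96 = 96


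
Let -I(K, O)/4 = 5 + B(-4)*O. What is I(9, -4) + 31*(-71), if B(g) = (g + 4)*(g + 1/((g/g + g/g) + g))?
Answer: -2221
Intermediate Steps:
B(g) = (4 + g)*(g + 1/(2 + g)) (B(g) = (4 + g)*(g + 1/((1 + 1) + g)) = (4 + g)*(g + 1/(2 + g)))
I(K, O) = -20 (I(K, O) = -4*(5 + ((4 + (-4)**3 + 6*(-4)**2 + 9*(-4))/(2 - 4))*O) = -4*(5 + ((4 - 64 + 6*16 - 36)/(-2))*O) = -4*(5 + (-(4 - 64 + 96 - 36)/2)*O) = -4*(5 + (-1/2*0)*O) = -4*(5 + 0*O) = -4*(5 + 0) = -4*5 = -20)
I(9, -4) + 31*(-71) = -20 + 31*(-71) = -20 - 2201 = -2221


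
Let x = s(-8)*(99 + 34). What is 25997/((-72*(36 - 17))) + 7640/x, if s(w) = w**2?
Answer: -21673/1197 ≈ -18.106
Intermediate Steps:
x = 8512 (x = (-8)**2*(99 + 34) = 64*133 = 8512)
25997/((-72*(36 - 17))) + 7640/x = 25997/((-72*(36 - 17))) + 7640/8512 = 25997/((-72*19)) + 7640*(1/8512) = 25997/(-1368) + 955/1064 = 25997*(-1/1368) + 955/1064 = -25997/1368 + 955/1064 = -21673/1197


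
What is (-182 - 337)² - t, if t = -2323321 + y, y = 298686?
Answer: 2293996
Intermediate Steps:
t = -2024635 (t = -2323321 + 298686 = -2024635)
(-182 - 337)² - t = (-182 - 337)² - 1*(-2024635) = (-519)² + 2024635 = 269361 + 2024635 = 2293996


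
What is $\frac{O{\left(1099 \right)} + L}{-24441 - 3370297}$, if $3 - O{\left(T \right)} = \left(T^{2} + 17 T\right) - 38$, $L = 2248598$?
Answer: $- \frac{1022155}{3394738} \approx -0.3011$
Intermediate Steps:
$O{\left(T \right)} = 41 - T^{2} - 17 T$ ($O{\left(T \right)} = 3 - \left(\left(T^{2} + 17 T\right) - 38\right) = 3 - \left(-38 + T^{2} + 17 T\right) = 41 - T^{2} - 17 T$)
$\frac{O{\left(1099 \right)} + L}{-24441 - 3370297} = \frac{\left(41 - 1099^{2} - 18683\right) + 2248598}{-24441 - 3370297} = \frac{\left(41 - 1207801 - 18683\right) + 2248598}{-3394738} = \left(\left(41 - 1207801 - 18683\right) + 2248598\right) \left(- \frac{1}{3394738}\right) = \left(-1226443 + 2248598\right) \left(- \frac{1}{3394738}\right) = 1022155 \left(- \frac{1}{3394738}\right) = - \frac{1022155}{3394738}$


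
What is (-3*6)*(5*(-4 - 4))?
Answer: 720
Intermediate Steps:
(-3*6)*(5*(-4 - 4)) = -90*(-8) = -18*(-40) = 720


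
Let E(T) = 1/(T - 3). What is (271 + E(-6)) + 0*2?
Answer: 2438/9 ≈ 270.89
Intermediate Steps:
E(T) = 1/(-3 + T)
(271 + E(-6)) + 0*2 = (271 + 1/(-3 - 6)) + 0*2 = (271 + 1/(-9)) + 0 = (271 - ⅑) + 0 = 2438/9 + 0 = 2438/9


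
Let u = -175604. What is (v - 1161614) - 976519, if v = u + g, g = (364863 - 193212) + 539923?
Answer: -1602163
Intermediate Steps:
g = 711574 (g = 171651 + 539923 = 711574)
v = 535970 (v = -175604 + 711574 = 535970)
(v - 1161614) - 976519 = (535970 - 1161614) - 976519 = -625644 - 976519 = -1602163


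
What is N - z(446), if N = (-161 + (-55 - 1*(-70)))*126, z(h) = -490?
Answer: -17906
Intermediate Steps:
N = -18396 (N = (-161 + (-55 + 70))*126 = (-161 + 15)*126 = -146*126 = -18396)
N - z(446) = -18396 - 1*(-490) = -18396 + 490 = -17906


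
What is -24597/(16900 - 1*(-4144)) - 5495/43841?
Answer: -170570551/131798572 ≈ -1.2942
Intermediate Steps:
-24597/(16900 - 1*(-4144)) - 5495/43841 = -24597/(16900 + 4144) - 5495*1/43841 = -24597/21044 - 785/6263 = -170570551/131798572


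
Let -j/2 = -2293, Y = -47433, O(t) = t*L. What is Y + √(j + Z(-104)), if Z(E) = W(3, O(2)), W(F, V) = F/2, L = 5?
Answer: -47433 + 5*√734/2 ≈ -47365.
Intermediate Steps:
O(t) = 5*t (O(t) = t*5 = 5*t)
W(F, V) = F/2 (W(F, V) = F*(½) = F/2)
Z(E) = 3/2 (Z(E) = (½)*3 = 3/2)
j = 4586 (j = -2*(-2293) = 4586)
Y + √(j + Z(-104)) = -47433 + √(4586 + 3/2) = -47433 + √(9175/2) = -47433 + 5*√734/2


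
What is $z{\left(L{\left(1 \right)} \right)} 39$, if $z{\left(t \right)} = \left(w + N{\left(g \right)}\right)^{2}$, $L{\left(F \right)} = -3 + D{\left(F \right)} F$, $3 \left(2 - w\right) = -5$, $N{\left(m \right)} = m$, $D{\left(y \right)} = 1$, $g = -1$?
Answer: $\frac{832}{3} \approx 277.33$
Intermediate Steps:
$w = \frac{11}{3}$ ($w = 2 - - \frac{5}{3} = 2 + \frac{5}{3} = \frac{11}{3} \approx 3.6667$)
$L{\left(F \right)} = -3 + F$ ($L{\left(F \right)} = -3 + 1 F = -3 + F$)
$z{\left(t \right)} = \frac{64}{9}$ ($z{\left(t \right)} = \left(\frac{11}{3} - 1\right)^{2} = \left(\frac{8}{3}\right)^{2} = \frac{64}{9}$)
$z{\left(L{\left(1 \right)} \right)} 39 = \frac{64}{9} \cdot 39 = \frac{832}{3}$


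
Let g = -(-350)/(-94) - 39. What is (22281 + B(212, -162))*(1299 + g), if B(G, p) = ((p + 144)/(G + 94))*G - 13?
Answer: 22339321480/799 ≈ 2.7959e+7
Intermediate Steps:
B(G, p) = -13 + G*(144 + p)/(94 + G) (B(G, p) = ((144 + p)/(94 + G))*G - 13 = G*(144 + p)/(94 + G) - 13 = -13 + G*(144 + p)/(94 + G))
g = -2008/47 (g = -(-350)*(-1)/94 - 39 = -10*35/94 - 39 = -175/47 - 39 = -2008/47 ≈ -42.723)
(22281 + B(212, -162))*(1299 + g) = (22281 + (-1222 + 131*212 + 212*(-162))/(94 + 212))*(1299 - 2008/47) = (22281 + (-1222 + 27772 - 34344)/306)*(59045/47) = (22281 + (1/306)*(-7794))*(59045/47) = (22281 - 433/17)*(59045/47) = (378344/17)*(59045/47) = 22339321480/799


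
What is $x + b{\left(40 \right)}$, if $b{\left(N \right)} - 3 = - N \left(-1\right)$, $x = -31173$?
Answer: $-31130$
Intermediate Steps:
$b{\left(N \right)} = 3 + N$ ($b{\left(N \right)} = 3 + - N \left(-1\right) = 3 + N$)
$x + b{\left(40 \right)} = -31173 + \left(3 + 40\right) = -31173 + 43 = -31130$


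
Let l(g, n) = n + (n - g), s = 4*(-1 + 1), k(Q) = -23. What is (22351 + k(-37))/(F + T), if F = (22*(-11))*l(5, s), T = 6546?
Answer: 5582/1939 ≈ 2.8788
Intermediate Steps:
s = 0 (s = 4*0 = 0)
l(g, n) = -g + 2*n
F = 1210 (F = (22*(-11))*(-1*5 + 2*0) = -242*(-5 + 0) = -242*(-5) = 1210)
(22351 + k(-37))/(F + T) = (22351 - 23)/(1210 + 6546) = 22328/7756 = 22328*(1/7756) = 5582/1939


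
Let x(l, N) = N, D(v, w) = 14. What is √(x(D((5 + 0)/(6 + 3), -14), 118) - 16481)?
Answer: I*√16363 ≈ 127.92*I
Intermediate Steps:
√(x(D((5 + 0)/(6 + 3), -14), 118) - 16481) = √(118 - 16481) = √(-16363) = I*√16363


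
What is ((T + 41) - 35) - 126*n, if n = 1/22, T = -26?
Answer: -283/11 ≈ -25.727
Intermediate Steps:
n = 1/22 ≈ 0.045455
((T + 41) - 35) - 126*n = ((-26 + 41) - 35) - 126*1/22 = (15 - 35) - 63/11 = -20 - 63/11 = -283/11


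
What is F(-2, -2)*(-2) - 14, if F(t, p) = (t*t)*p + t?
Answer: 6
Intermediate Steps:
F(t, p) = t + p*t**2 (F(t, p) = t**2*p + t = p*t**2 + t = t + p*t**2)
F(-2, -2)*(-2) - 14 = -2*(1 - 2*(-2))*(-2) - 14 = -2*(1 + 4)*(-2) - 14 = -2*5*(-2) - 14 = -10*(-2) - 14 = 20 - 14 = 6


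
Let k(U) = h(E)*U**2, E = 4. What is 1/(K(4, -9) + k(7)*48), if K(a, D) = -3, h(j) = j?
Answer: 1/9405 ≈ 0.00010633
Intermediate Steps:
k(U) = 4*U**2
1/(K(4, -9) + k(7)*48) = 1/(-3 + (4*7**2)*48) = 1/(-3 + (4*49)*48) = 1/(-3 + 196*48) = 1/(-3 + 9408) = 1/9405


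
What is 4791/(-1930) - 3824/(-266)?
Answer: 3052957/256690 ≈ 11.894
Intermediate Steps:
4791/(-1930) - 3824/(-266) = 4791*(-1/1930) - 3824*(-1/266) = -4791/1930 + 1912/133 = 3052957/256690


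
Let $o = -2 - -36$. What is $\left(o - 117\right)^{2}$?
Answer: $6889$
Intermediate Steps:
$o = 34$ ($o = -2 + 36 = 34$)
$\left(o - 117\right)^{2} = \left(34 - 117\right)^{2} = \left(-83\right)^{2} = 6889$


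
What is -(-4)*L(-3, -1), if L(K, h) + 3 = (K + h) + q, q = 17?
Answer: 40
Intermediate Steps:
L(K, h) = 14 + K + h (L(K, h) = -3 + ((K + h) + 17) = -3 + (17 + K + h) = 14 + K + h)
-(-4)*L(-3, -1) = -(-4)*(14 - 3 - 1) = -(-4)*10 = -1*(-40) = 40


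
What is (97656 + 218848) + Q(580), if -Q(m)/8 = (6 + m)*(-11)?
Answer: 368072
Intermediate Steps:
Q(m) = 528 + 88*m (Q(m) = -8*(6 + m)*(-11) = -8*(-66 - 11*m) = 528 + 88*m)
(97656 + 218848) + Q(580) = (97656 + 218848) + (528 + 88*580) = 316504 + (528 + 51040) = 316504 + 51568 = 368072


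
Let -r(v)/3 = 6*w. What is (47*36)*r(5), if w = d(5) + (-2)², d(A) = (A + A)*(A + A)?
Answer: -3167424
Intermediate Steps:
d(A) = 4*A² (d(A) = (2*A)*(2*A) = 4*A²)
w = 104 (w = 4*5² + (-2)² = 4*25 + 4 = 100 + 4 = 104)
r(v) = -1872 (r(v) = -18*104 = -3*624 = -1872)
(47*36)*r(5) = (47*36)*(-1872) = 1692*(-1872) = -3167424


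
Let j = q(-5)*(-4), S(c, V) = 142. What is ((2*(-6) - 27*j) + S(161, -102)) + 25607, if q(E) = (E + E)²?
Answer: 36537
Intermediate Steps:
q(E) = 4*E² (q(E) = (2*E)² = 4*E²)
j = -400 (j = (4*(-5)²)*(-4) = (4*25)*(-4) = 100*(-4) = -400)
((2*(-6) - 27*j) + S(161, -102)) + 25607 = ((2*(-6) - 27*(-400)) + 142) + 25607 = ((-12 + 10800) + 142) + 25607 = (10788 + 142) + 25607 = 10930 + 25607 = 36537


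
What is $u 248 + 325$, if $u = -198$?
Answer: $-48779$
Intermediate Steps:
$u 248 + 325 = \left(-198\right) 248 + 325 = -49104 + 325 = -48779$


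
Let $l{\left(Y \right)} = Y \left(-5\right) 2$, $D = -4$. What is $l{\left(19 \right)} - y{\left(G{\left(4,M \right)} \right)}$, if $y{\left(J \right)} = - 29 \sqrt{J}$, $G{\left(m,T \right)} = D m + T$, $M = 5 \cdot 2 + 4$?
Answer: $-190 + 29 i \sqrt{2} \approx -190.0 + 41.012 i$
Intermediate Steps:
$M = 14$ ($M = 10 + 4 = 14$)
$l{\left(Y \right)} = - 10 Y$ ($l{\left(Y \right)} = - 5 Y 2 = - 10 Y$)
$G{\left(m,T \right)} = T - 4 m$ ($G{\left(m,T \right)} = - 4 m + T = T - 4 m$)
$l{\left(19 \right)} - y{\left(G{\left(4,M \right)} \right)} = \left(-10\right) 19 - - 29 \sqrt{14 - 16} = -190 - - 29 \sqrt{14 - 16} = -190 - - 29 \sqrt{-2} = -190 - - 29 i \sqrt{2} = -190 + 29 i \sqrt{2}$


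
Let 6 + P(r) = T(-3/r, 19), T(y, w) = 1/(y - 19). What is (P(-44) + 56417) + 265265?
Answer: 267956064/833 ≈ 3.2168e+5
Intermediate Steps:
T(y, w) = 1/(-19 + y)
P(r) = -6 + 1/(-19 - 3/r)
(P(-44) + 56417) + 265265 = ((-18 - 115*(-44))/(3 + 19*(-44)) + 56417) + 265265 = ((-18 + 5060)/(3 - 836) + 56417) + 265265 = (5042/(-833) + 56417) + 265265 = (-1/833*5042 + 56417) + 265265 = (-5042/833 + 56417) + 265265 = 46990319/833 + 265265 = 267956064/833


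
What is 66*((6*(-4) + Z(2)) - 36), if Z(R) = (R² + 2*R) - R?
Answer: -3564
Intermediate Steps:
Z(R) = R + R²
66*((6*(-4) + Z(2)) - 36) = 66*((6*(-4) + 2*(1 + 2)) - 36) = 66*((-24 + 2*3) - 36) = 66*((-24 + 6) - 36) = 66*(-18 - 36) = 66*(-54) = -3564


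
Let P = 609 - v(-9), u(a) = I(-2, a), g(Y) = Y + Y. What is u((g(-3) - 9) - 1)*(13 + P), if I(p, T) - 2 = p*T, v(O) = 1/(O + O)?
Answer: 190349/9 ≈ 21150.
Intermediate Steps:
g(Y) = 2*Y
v(O) = 1/(2*O)
I(p, T) = 2 + T*p (I(p, T) = 2 + p*T = 2 + T*p)
u(a) = 2 - 2*a (u(a) = 2 + a*(-2) = 2 - 2*a)
P = 10963/18 (P = 609 - 1/(2*(-9)) = 609 - (-1)/(2*9) = 609 - 1*(-1/18) = 609 + 1/18 = 10963/18 ≈ 609.06)
u((g(-3) - 9) - 1)*(13 + P) = (2 - 2*((2*(-3) - 9) - 1))*(13 + 10963/18) = (2 - 2*((-6 - 9) - 1))*(11197/18) = (2 - 2*(-15 - 1))*(11197/18) = (2 - 2*(-16))*(11197/18) = (2 + 32)*(11197/18) = 34*(11197/18) = 190349/9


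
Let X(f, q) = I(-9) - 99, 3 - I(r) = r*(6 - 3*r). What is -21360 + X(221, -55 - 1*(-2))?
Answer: -21159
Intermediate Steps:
I(r) = 3 - r*(6 - 3*r)
X(f, q) = 201 (X(f, q) = (3 - 6*(-9) + 3*(-9)²) - 99 = (3 + 54 + 3*81) - 99 = (3 + 54 + 243) - 99 = 300 - 99 = 201)
-21360 + X(221, -55 - 1*(-2)) = -21360 + 201 = -21159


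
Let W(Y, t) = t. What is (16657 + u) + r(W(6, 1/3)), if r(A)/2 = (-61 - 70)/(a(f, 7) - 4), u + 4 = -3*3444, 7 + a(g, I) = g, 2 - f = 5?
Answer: 44378/7 ≈ 6339.7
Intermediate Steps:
f = -3 (f = 2 - 1*5 = 2 - 5 = -3)
a(g, I) = -7 + g
u = -10336 (u = -4 - 3*3444 = -4 - 10332 = -10336)
r(A) = 131/7 (r(A) = 2*((-61 - 70)/((-7 - 3) - 4)) = 2*(-131/(-10 - 4)) = 2*(-131/(-14)) = 2*(-131*(-1/14)) = 2*(131/14) = 131/7)
(16657 + u) + r(W(6, 1/3)) = (16657 - 10336) + 131/7 = 6321 + 131/7 = 44378/7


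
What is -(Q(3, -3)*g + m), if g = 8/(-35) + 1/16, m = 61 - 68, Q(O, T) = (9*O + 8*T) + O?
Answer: 2239/280 ≈ 7.9964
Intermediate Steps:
Q(O, T) = 8*T + 10*O (Q(O, T) = (8*T + 9*O) + O = 8*T + 10*O)
m = -7
g = -93/560 (g = 8*(-1/35) + 1*(1/16) = -8/35 + 1/16 = -93/560 ≈ -0.16607)
-(Q(3, -3)*g + m) = -((8*(-3) + 10*3)*(-93/560) - 7) = -((-24 + 30)*(-93/560) - 7) = -(6*(-93/560) - 7) = -(-279/280 - 7) = -1*(-2239/280) = 2239/280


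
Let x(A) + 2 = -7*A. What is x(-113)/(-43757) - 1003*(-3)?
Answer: 131664024/43757 ≈ 3009.0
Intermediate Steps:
x(A) = -2 - 7*A
x(-113)/(-43757) - 1003*(-3) = (-2 - 7*(-113))/(-43757) - 1003*(-3) = (-2 + 791)*(-1/43757) + 3009 = 789*(-1/43757) + 3009 = -789/43757 + 3009 = 131664024/43757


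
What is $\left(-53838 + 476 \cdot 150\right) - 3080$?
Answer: $14482$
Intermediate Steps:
$\left(-53838 + 476 \cdot 150\right) - 3080 = \left(-53838 + 71400\right) - 3080 = 17562 - 3080 = 14482$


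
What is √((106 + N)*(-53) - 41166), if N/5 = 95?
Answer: I*√71959 ≈ 268.25*I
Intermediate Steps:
N = 475 (N = 5*95 = 475)
√((106 + N)*(-53) - 41166) = √((106 + 475)*(-53) - 41166) = √(581*(-53) - 41166) = √(-30793 - 41166) = √(-71959) = I*√71959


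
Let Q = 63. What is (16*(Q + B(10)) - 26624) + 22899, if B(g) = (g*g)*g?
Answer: 13283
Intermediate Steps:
B(g) = g³ (B(g) = g²*g = g³)
(16*(Q + B(10)) - 26624) + 22899 = (16*(63 + 10³) - 26624) + 22899 = (16*(63 + 1000) - 26624) + 22899 = (16*1063 - 26624) + 22899 = (17008 - 26624) + 22899 = -9616 + 22899 = 13283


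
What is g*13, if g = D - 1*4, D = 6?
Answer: 26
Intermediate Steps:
g = 2 (g = 6 - 1*4 = 6 - 4 = 2)
g*13 = 2*13 = 26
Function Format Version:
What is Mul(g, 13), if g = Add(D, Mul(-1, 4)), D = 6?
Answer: 26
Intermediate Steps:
g = 2 (g = Add(6, Mul(-1, 4)) = Add(6, -4) = 2)
Mul(g, 13) = Mul(2, 13) = 26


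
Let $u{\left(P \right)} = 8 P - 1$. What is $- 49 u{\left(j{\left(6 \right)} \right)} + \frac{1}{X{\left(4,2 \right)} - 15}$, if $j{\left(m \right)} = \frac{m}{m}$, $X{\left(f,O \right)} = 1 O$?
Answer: $- \frac{4460}{13} \approx -343.08$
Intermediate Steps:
$X{\left(f,O \right)} = O$
$j{\left(m \right)} = 1$
$u{\left(P \right)} = -1 + 8 P$
$- 49 u{\left(j{\left(6 \right)} \right)} + \frac{1}{X{\left(4,2 \right)} - 15} = - 49 \left(-1 + 8 \cdot 1\right) + \frac{1}{2 - 15} = - 49 \left(-1 + 8\right) + \frac{1}{-13} = \left(-49\right) 7 - \frac{1}{13} = -343 - \frac{1}{13} = - \frac{4460}{13}$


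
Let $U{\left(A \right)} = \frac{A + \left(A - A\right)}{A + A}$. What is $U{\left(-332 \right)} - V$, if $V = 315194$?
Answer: $- \frac{630387}{2} \approx -3.1519 \cdot 10^{5}$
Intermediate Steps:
$U{\left(A \right)} = \frac{1}{2}$ ($U{\left(A \right)} = \frac{A + 0}{2 A} = A \frac{1}{2 A} = \frac{1}{2}$)
$U{\left(-332 \right)} - V = \frac{1}{2} - 315194 = - \frac{630387}{2}$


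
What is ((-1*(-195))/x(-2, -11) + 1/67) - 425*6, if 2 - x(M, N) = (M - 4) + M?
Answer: -339085/134 ≈ -2530.5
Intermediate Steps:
x(M, N) = 6 - 2*M (x(M, N) = 2 - ((M - 4) + M) = 2 - ((-4 + M) + M) = 2 - (-4 + 2*M) = 2 + (4 - 2*M) = 6 - 2*M)
((-1*(-195))/x(-2, -11) + 1/67) - 425*6 = ((-1*(-195))/(6 - 2*(-2)) + 1/67) - 425*6 = (195/(6 + 4) + 1*(1/67)) - 2550 = (195/10 + 1/67) - 2550 = (195*(⅒) + 1/67) - 2550 = (39/2 + 1/67) - 2550 = 2615/134 - 2550 = -339085/134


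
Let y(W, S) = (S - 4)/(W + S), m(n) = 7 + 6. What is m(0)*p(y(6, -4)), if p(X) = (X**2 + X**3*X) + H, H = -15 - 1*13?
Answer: 3172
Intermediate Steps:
m(n) = 13
H = -28 (H = -15 - 13 = -28)
y(W, S) = (-4 + S)/(S + W)
p(X) = -28 + X**2 + X**4 (p(X) = (X**2 + X**3*X) - 28 = (X**2 + X**4) - 28 = -28 + X**2 + X**4)
m(0)*p(y(6, -4)) = 13*(-28 + ((-4 - 4)/(-4 + 6))**2 + ((-4 - 4)/(-4 + 6))**4) = 13*(-28 + (-8/2)**2 + (-8/2)**4) = 13*(-28 + ((1/2)*(-8))**2 + ((1/2)*(-8))**4) = 13*(-28 + (-4)**2 + (-4)**4) = 13*(-28 + 16 + 256) = 13*244 = 3172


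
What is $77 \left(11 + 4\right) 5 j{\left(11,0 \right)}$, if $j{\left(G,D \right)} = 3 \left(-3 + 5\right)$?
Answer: $34650$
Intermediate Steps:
$j{\left(G,D \right)} = 6$ ($j{\left(G,D \right)} = 3 \cdot 2 = 6$)
$77 \left(11 + 4\right) 5 j{\left(11,0 \right)} = 77 \left(11 + 4\right) 5 \cdot 6 = 77 \cdot 15 \cdot 5 \cdot 6 = 77 \cdot 75 \cdot 6 = 5775 \cdot 6 = 34650$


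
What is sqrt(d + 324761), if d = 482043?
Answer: 2*sqrt(201701) ≈ 898.22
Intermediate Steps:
sqrt(d + 324761) = sqrt(482043 + 324761) = sqrt(806804) = 2*sqrt(201701)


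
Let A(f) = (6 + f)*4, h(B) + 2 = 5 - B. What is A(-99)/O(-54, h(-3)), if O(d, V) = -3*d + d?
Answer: -31/9 ≈ -3.4444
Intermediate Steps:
h(B) = 3 - B (h(B) = -2 + (5 - B) = 3 - B)
A(f) = 24 + 4*f
O(d, V) = -2*d
A(-99)/O(-54, h(-3)) = (24 + 4*(-99))/((-2*(-54))) = (24 - 396)/108 = -372*1/108 = -31/9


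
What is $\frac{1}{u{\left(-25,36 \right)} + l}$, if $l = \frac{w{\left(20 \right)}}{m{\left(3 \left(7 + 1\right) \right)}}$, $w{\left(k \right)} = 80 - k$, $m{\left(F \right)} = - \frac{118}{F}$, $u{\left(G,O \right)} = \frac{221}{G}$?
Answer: $- \frac{1475}{31039} \approx -0.047521$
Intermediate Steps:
$l = - \frac{720}{59}$ ($l = \frac{80 - 20}{\left(-118\right) \frac{1}{3 \left(7 + 1\right)}} = \frac{80 - 20}{\left(-118\right) \frac{1}{3 \cdot 8}} = \frac{60}{\left(-118\right) \frac{1}{24}} = \frac{60}{- \frac{59}{12}} = 60 \left(- \frac{12}{59}\right) = - \frac{720}{59} \approx -12.203$)
$\frac{1}{u{\left(-25,36 \right)} + l} = \frac{1}{\frac{221}{-25} - \frac{720}{59}} = \frac{1}{221 \left(- \frac{1}{25}\right) - \frac{720}{59}} = \frac{1}{- \frac{221}{25} - \frac{720}{59}} = \frac{1}{- \frac{31039}{1475}} = - \frac{1475}{31039}$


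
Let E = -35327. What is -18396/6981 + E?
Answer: -82212061/2327 ≈ -35330.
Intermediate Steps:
-18396/6981 + E = -18396/6981 - 35327 = -18396*1/6981 - 35327 = -6132/2327 - 35327 = -82212061/2327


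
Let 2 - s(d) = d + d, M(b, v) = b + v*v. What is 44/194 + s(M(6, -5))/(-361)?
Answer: 13762/35017 ≈ 0.39301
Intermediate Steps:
M(b, v) = b + v²
s(d) = 2 - 2*d (s(d) = 2 - (d + d) = 2 - 2*d)
44/194 + s(M(6, -5))/(-361) = 44/194 + (2 - 2*(6 + (-5)²))/(-361) = 44*(1/194) + (2 - 2*(6 + 25))*(-1/361) = 22/97 + (2 - 2*31)*(-1/361) = 22/97 + (2 - 62)*(-1/361) = 22/97 - 60*(-1/361) = 22/97 + 60/361 = 13762/35017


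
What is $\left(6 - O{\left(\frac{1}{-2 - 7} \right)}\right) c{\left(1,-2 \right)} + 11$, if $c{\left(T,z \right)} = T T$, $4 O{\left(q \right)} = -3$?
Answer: $\frac{71}{4} \approx 17.75$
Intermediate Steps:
$O{\left(q \right)} = - \frac{3}{4}$ ($O{\left(q \right)} = \frac{1}{4} \left(-3\right) = - \frac{3}{4}$)
$c{\left(T,z \right)} = T^{2}$
$\left(6 - O{\left(\frac{1}{-2 - 7} \right)}\right) c{\left(1,-2 \right)} + 11 = \left(6 - - \frac{3}{4}\right) 1^{2} + 11 = \left(6 + \frac{3}{4}\right) 1 + 11 = \frac{27}{4} \cdot 1 + 11 = \frac{27}{4} + 11 = \frac{71}{4}$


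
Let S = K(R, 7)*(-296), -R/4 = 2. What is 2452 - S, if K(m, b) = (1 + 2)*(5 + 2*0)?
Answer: 6892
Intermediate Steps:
R = -8 (R = -4*2 = -8)
K(m, b) = 15 (K(m, b) = 3*(5 + 0) = 3*5 = 15)
S = -4440 (S = 15*(-296) = -4440)
2452 - S = 2452 - 1*(-4440) = 2452 + 4440 = 6892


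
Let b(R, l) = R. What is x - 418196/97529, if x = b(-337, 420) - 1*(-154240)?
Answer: 15009587491/97529 ≈ 1.5390e+5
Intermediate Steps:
x = 153903 (x = -337 - 1*(-154240) = -337 + 154240 = 153903)
x - 418196/97529 = 153903 - 418196/97529 = 15009587491/97529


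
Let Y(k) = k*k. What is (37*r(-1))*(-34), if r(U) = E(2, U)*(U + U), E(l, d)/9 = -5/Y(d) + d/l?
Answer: -124542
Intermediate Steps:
Y(k) = k²
E(l, d) = -45/d² + 9*d/l (E(l, d) = 9*(-5/d² + d/l) = -45/d² + 9*d/l)
r(U) = 2*U*(-45/U² + 9*U/2) (r(U) = (-45/U² + 9*U/2)*(U + U) = (-45/U² + 9*U*(½))*(2*U) = (-45/U² + 9*U/2)*(2*U) = 2*U*(-45/U² + 9*U/2))
(37*r(-1))*(-34) = (37*(9*(-10 + (-1)³)/(-1)))*(-34) = (37*(9*(-1)*(-10 - 1)))*(-34) = (37*(9*(-1)*(-11)))*(-34) = (37*99)*(-34) = 3663*(-34) = -124542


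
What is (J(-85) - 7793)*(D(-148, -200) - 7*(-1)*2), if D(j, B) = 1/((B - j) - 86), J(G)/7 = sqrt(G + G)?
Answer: -15048283/138 + 13517*I*sqrt(170)/138 ≈ -1.0905e+5 + 1277.1*I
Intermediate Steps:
J(G) = 7*sqrt(2)*sqrt(G) (J(G) = 7*sqrt(G + G) = 7*sqrt(2*G) = 7*(sqrt(2)*sqrt(G)) = 7*sqrt(2)*sqrt(G))
D(j, B) = 1/(-86 + B - j)
(J(-85) - 7793)*(D(-148, -200) - 7*(-1)*2) = (7*sqrt(2)*sqrt(-85) - 7793)*(-1/(86 - 148 - 1*(-200)) - 7*(-1)*2) = (7*sqrt(2)*(I*sqrt(85)) - 7793)*(-1/(86 - 148 + 200) + 7*2) = (7*I*sqrt(170) - 7793)*(-1/138 + 14) = (-7793 + 7*I*sqrt(170))*(-1*1/138 + 14) = (-7793 + 7*I*sqrt(170))*(-1/138 + 14) = (-7793 + 7*I*sqrt(170))*(1931/138) = -15048283/138 + 13517*I*sqrt(170)/138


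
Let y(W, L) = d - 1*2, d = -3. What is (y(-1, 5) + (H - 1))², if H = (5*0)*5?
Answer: 36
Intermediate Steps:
y(W, L) = -5 (y(W, L) = -3 - 1*2 = -3 - 2 = -5)
H = 0 (H = 0*5 = 0)
(y(-1, 5) + (H - 1))² = (-5 + (0 - 1))² = (-5 - 1)² = (-6)² = 36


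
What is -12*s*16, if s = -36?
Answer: 6912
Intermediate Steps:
-12*s*16 = -12*(-36)*16 = 432*16 = 6912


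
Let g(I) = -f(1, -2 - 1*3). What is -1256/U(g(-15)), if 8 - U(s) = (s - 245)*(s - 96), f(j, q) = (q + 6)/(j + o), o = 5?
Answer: 45216/848479 ≈ 0.053291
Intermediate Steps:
f(j, q) = (6 + q)/(5 + j) (f(j, q) = (q + 6)/(j + 5) = (6 + q)/(5 + j))
g(I) = -⅙ (g(I) = -(6 + (-2 - 1*3))/(5 + 1) = -(6 + (-2 - 3))/6 = -(6 - 5)/6 = -1/6 = -1*⅙ = -⅙)
U(s) = 8 - (-245 + s)*(-96 + s) (U(s) = 8 - (s - 245)*(s - 96) = 8 - (-245 + s)*(-96 + s))
-1256/U(g(-15)) = -1256/(-23512 - (-⅙)² + 341*(-⅙)) = -1256/(-23512 - 1*1/36 - 341/6) = -1256/(-23512 - 1/36 - 341/6) = -1256/(-848479/36) = -1256*(-36/848479) = 45216/848479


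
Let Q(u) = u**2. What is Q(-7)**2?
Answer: 2401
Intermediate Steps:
Q(-7)**2 = ((-7)**2)**2 = 49**2 = 2401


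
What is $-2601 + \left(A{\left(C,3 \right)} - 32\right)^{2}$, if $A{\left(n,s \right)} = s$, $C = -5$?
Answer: $-1760$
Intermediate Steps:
$-2601 + \left(A{\left(C,3 \right)} - 32\right)^{2} = -2601 + \left(3 - 32\right)^{2} = -2601 + \left(-29\right)^{2} = -2601 + 841 = -1760$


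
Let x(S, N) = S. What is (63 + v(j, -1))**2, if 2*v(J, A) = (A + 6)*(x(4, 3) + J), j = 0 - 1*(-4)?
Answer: 6889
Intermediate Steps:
j = 4 (j = 0 + 4 = 4)
v(J, A) = (4 + J)*(6 + A)/2 (v(J, A) = ((A + 6)*(4 + J))/2 = ((6 + A)*(4 + J))/2 = ((4 + J)*(6 + A))/2 = (4 + J)*(6 + A)/2)
(63 + v(j, -1))**2 = (63 + (12 + 2*(-1) + 3*4 + (1/2)*(-1)*4))**2 = (63 + (12 - 2 + 12 - 2))**2 = (63 + 20)**2 = 83**2 = 6889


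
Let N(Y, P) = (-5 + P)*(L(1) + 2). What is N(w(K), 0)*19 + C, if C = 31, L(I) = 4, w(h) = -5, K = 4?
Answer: -539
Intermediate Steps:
N(Y, P) = -30 + 6*P (N(Y, P) = (-5 + P)*(4 + 2) = (-5 + P)*6 = -30 + 6*P)
N(w(K), 0)*19 + C = (-30 + 6*0)*19 + 31 = (-30 + 0)*19 + 31 = -30*19 + 31 = -570 + 31 = -539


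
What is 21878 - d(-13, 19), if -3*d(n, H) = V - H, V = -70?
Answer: 65545/3 ≈ 21848.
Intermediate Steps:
d(n, H) = 70/3 + H/3 (d(n, H) = -(-70 - H)/3 = 70/3 + H/3)
21878 - d(-13, 19) = 21878 - (70/3 + (⅓)*19) = 21878 - (70/3 + 19/3) = 21878 - 1*89/3 = 21878 - 89/3 = 65545/3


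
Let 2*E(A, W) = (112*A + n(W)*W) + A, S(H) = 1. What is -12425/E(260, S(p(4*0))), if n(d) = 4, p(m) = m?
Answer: -12425/14692 ≈ -0.84570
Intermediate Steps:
E(A, W) = 2*W + 113*A/2 (E(A, W) = ((112*A + 4*W) + A)/2 = ((4*W + 112*A) + A)/2 = (4*W + 113*A)/2 = 2*W + 113*A/2)
-12425/E(260, S(p(4*0))) = -12425/(2*1 + (113/2)*260) = -12425/(2 + 14690) = -12425/14692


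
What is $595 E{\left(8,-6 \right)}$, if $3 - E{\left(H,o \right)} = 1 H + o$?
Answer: $595$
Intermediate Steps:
$E{\left(H,o \right)} = 3 - H - o$ ($E{\left(H,o \right)} = 3 - \left(1 H + o\right) = 3 - \left(H + o\right) = 3 - H - o$)
$595 E{\left(8,-6 \right)} = 595 \left(3 - 8 - -6\right) = 595 \left(3 - 8 + 6\right) = 595 \cdot 1 = 595$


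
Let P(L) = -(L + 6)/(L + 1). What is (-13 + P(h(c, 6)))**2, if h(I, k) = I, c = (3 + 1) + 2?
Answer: 10609/49 ≈ 216.51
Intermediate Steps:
c = 6 (c = 4 + 2 = 6)
P(L) = -(6 + L)/(1 + L)
(-13 + P(h(c, 6)))**2 = (-13 + (-6 - 1*6)/(1 + 6))**2 = (-13 + (-6 - 6)/7)**2 = (-13 + (1/7)*(-12))**2 = (-13 - 12/7)**2 = (-103/7)**2 = 10609/49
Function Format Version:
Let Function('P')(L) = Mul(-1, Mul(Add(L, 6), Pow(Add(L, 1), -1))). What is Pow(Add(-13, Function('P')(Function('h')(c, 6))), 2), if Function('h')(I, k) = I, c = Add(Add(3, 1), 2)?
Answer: Rational(10609, 49) ≈ 216.51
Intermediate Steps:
c = 6 (c = Add(4, 2) = 6)
Function('P')(L) = Mul(-1, Pow(Add(1, L), -1), Add(6, L)) (Function('P')(L) = Mul(-1, Mul(Add(6, L), Pow(Add(1, L), -1))) = Mul(-1, Mul(Pow(Add(1, L), -1), Add(6, L))) = Mul(-1, Pow(Add(1, L), -1), Add(6, L)))
Pow(Add(-13, Function('P')(Function('h')(c, 6))), 2) = Pow(Add(-13, Mul(Pow(Add(1, 6), -1), Add(-6, Mul(-1, 6)))), 2) = Pow(Add(-13, Mul(Pow(7, -1), Add(-6, -6))), 2) = Pow(Add(-13, Mul(Rational(1, 7), -12)), 2) = Pow(Add(-13, Rational(-12, 7)), 2) = Pow(Rational(-103, 7), 2) = Rational(10609, 49)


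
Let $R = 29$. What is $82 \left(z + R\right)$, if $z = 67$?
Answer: $7872$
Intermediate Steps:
$82 \left(z + R\right) = 82 \left(67 + 29\right) = 82 \cdot 96 = 7872$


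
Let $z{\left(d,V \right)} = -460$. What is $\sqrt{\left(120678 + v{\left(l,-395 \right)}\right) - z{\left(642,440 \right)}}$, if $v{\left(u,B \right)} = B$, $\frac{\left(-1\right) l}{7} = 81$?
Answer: $\sqrt{120743} \approx 347.48$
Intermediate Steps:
$l = -567$ ($l = \left(-7\right) 81 = -567$)
$\sqrt{\left(120678 + v{\left(l,-395 \right)}\right) - z{\left(642,440 \right)}} = \sqrt{\left(120678 - 395\right) - -460} = \sqrt{120283 + 460} = \sqrt{120743}$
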